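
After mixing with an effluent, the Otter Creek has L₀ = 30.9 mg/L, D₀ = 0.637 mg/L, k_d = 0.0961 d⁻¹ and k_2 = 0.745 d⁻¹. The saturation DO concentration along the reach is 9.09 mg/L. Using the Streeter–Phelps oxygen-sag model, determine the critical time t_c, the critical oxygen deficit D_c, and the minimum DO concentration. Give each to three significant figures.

t_c ≈ 2.93 d; D_c ≈ 3.01 mg/L; min DO ≈ 6.08 mg/L

With k_2/k_d = 7.752 and 1 − D₀(k_2−k_d)/(k_d L₀) = 0.8608,
t_c = ln(7.752 × 0.8608) / (0.745 − 0.0961) = ln(6.673) / 0.6489 = 1.898/0.6489 = 2.925 d.
D_c = (k_d/k_2) L₀ e^(−k_d t_c) = (0.0961/0.745) × 30.9 × e^(−0.0961×2.925) = 0.1290 × 30.9 × 0.7550 = 3.009 mg/L.
Minimum DO = C_s − D_c = 9.09 − 3.009 = 6.081 mg/L.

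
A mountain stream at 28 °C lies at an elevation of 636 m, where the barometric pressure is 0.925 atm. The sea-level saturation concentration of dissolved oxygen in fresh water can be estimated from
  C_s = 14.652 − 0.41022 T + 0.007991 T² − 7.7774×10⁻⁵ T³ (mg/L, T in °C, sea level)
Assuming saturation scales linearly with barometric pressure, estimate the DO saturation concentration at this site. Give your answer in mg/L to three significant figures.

At sea level: C_s = 14.652 − 0.41022×28 + 0.007991×28² − 7.7774×10⁻⁵×28³ = 7.723 mg/L.
Pressure correction: C_s' = 7.723 × 0.925 = 7.144 mg/L.

C_s ≈ 7.14 mg/L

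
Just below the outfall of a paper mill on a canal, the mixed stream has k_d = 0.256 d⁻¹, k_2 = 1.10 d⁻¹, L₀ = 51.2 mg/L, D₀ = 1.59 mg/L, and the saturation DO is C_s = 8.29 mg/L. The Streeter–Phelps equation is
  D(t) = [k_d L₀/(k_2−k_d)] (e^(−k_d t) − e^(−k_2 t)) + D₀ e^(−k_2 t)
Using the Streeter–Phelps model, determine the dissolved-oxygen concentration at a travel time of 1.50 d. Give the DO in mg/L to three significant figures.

k_d L₀/(k_2−k_d) = 0.256×51.2/(1.10−0.256) = 13.11/0.8440 = 15.53 mg/L.
e^(−k_d t) = e^(−0.256×1.500) = 0.6811; e^(−k_2 t) = e^(−1.10×1.500) = 0.1920.
D = 15.53 × (0.6811 − 0.1920) + 1.59 × 0.1920 = 7.595 + 0.3054 = 7.901 mg/L.
DO = C_s − D = 8.29 − 7.901 = 0.3893 mg/L.

DO ≈ 0.389 mg/L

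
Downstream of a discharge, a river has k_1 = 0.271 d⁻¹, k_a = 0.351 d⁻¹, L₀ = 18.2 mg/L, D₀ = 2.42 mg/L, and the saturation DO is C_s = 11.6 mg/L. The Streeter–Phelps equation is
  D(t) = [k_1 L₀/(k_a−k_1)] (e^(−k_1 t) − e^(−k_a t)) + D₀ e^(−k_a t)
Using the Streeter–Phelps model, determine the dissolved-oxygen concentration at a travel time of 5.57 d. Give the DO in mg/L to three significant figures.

k_1 L₀/(k_a−k_1) = 0.271×18.2/(0.351−0.271) = 4.932/0.08000 = 61.65 mg/L.
e^(−k_1 t) = e^(−0.271×5.570) = 0.2210; e^(−k_a t) = e^(−0.351×5.570) = 0.1416.
D = 61.65 × (0.2210 − 0.1416) + 2.42 × 0.1416 = 4.900 + 0.3426 = 5.242 mg/L.
DO = C_s − D = 11.6 − 5.242 = 6.358 mg/L.

DO ≈ 6.36 mg/L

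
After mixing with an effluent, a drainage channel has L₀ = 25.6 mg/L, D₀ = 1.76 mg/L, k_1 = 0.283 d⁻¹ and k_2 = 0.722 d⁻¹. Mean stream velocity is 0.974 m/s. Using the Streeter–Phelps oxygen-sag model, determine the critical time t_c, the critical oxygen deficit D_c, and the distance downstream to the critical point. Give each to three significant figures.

t_c ≈ 1.88 d; D_c ≈ 5.90 mg/L; x_c ≈ 158 km

With k_2/k_1 = 2.551 and 1 − D₀(k_2−k_1)/(k_1 L₀) = 0.8934,
t_c = ln(2.551 × 0.8934) / (0.722 − 0.283) = ln(2.279) / 0.4390 = 0.8238/0.4390 = 1.877 d.
D_c = (k_1/k_2) L₀ e^(−k_1 t_c) = (0.283/0.722) × 25.6 × e^(−0.283×1.877) = 0.3920 × 25.6 × 0.5880 = 5.900 mg/L.
x_c = v t_c = 0.974 m/s × 1.877 d × 86400 s/d = 157900 m ≈ 158 km.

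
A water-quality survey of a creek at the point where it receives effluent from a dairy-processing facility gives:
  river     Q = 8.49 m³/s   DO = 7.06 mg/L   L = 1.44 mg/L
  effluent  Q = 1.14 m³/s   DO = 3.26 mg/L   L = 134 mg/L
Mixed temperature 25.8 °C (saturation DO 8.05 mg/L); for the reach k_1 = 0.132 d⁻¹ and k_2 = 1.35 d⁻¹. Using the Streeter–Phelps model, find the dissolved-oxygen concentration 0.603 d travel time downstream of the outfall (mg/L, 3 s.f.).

DO ≈ 6.52 mg/L

Mixed DO = (8.49×7.06 + 1.14×3.26)/(8.49+1.14) = 63.66/9.630 = 6.610 mg/L.
Mixed L₀ = (8.49×1.44 + 1.14×134)/(9.630) = 165.0/9.630 = 17.13 mg/L.
Initial deficit D₀ = C_s − DO₀ = 8.05 − 6.610 = 1.440 mg/L.
D(0.603) = [0.132×17.13/(1.35−0.132)](e^(−0.132×0.603) − e^(−1.35×0.603)) + 1.440 e^(−1.35×0.603)
= 1.857 × (0.9235 − 0.4431) + 1.440 × 0.4431 = 1.530 mg/L.
DO = 8.05 − 1.530 = 6.520 mg/L.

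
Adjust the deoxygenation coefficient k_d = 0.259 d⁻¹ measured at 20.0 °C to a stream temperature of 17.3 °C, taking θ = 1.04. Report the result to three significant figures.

k_d(T₂) = k_d(T₁) · θ^(T₂−T₁) = 0.259 × 1.04^(17.3−20.0)
= 0.259 × 1.04^-2.70 = 0.259 × 0.8995 = 0.2330 d⁻¹.

k_d ≈ 0.233 d⁻¹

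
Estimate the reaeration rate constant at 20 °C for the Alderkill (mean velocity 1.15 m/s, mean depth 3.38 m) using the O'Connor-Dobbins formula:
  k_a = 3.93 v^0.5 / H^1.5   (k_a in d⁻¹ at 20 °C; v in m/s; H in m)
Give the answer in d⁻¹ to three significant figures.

k_a = 3.93 × 1.15^0.5 / 3.38^1.5 = 3.93 × 1.072 / 6.214 = 0.6782 d⁻¹.

k_a ≈ 0.678 d⁻¹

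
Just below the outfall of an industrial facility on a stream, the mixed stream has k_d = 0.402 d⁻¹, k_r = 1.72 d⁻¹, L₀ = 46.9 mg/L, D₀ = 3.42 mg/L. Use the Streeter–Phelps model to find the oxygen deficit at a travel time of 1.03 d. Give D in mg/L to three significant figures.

k_d L₀/(k_r−k_d) = 0.402×46.9/(1.72−0.402) = 18.85/1.318 = 14.30 mg/L.
e^(−k_d t) = e^(−0.402×1.030) = 0.6610; e^(−k_r t) = e^(−1.72×1.030) = 0.1701.
D = 14.30 × (0.6610 − 0.1701) + 3.42 × 0.1701 = 7.022 + 0.5816 = 7.604 mg/L.

D ≈ 7.60 mg/L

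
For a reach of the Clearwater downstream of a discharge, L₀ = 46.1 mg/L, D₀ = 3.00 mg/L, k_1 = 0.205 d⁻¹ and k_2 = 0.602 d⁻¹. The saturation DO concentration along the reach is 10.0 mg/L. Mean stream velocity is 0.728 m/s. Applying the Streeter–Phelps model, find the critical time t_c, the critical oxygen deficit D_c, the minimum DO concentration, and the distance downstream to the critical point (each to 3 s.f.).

t_c ≈ 2.37 d; D_c ≈ 9.65 mg/L; min DO ≈ 0.351 mg/L; x_c ≈ 149 km

At the critical point dD/dt = 0, so k_1 L₀ e^(−k_1 t) = k_2 D. Substituting D(t) from the Streeter–Phelps equation and solving for t gives
t_c = ln[(k_2/k_1)(1 − D₀(k_2−k_1)/(k_1 L₀))] / (k_2−k_1).
Here k_2−k_1 = 0.3970 d⁻¹ and 1 − D₀(k_2−k_1)/(k_1 L₀) = 1 − 3.00×0.3970/(0.205×46.1) = 0.8740, so
t_c = ln(2.937 × 0.8740) / 0.3970 = 0.9425 / 0.3970 = 2.374 d.
D_c = (k_1/k_2) L₀ e^(−k_1 t_c) = (0.205/0.602) × 46.1 × e^(−0.205×2.374) = 0.3405 × 46.1 × 0.6146 = 9.649 mg/L.
Minimum DO = C_s − D_c = 10.0 − 9.649 = 0.3509 mg/L.
x_c = v t_c = 0.728 m/s × 2.374 d × 86400 s/d = 149300 m ≈ 149 km.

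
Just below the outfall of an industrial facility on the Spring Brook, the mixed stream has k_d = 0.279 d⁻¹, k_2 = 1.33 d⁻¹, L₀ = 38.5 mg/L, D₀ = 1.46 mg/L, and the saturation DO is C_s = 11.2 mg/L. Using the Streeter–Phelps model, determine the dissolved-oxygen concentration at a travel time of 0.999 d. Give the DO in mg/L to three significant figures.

k_d L₀/(k_2−k_d) = 0.279×38.5/(1.33−0.279) = 10.74/1.051 = 10.22 mg/L.
e^(−k_d t) = e^(−0.279×0.9990) = 0.7568; e^(−k_2 t) = e^(−1.33×0.9990) = 0.2648.
D = 10.22 × (0.7568 − 0.2648) + 1.46 × 0.2648 = 5.028 + 0.3867 = 5.414 mg/L.
DO = C_s − D = 11.2 − 5.414 = 5.786 mg/L.

DO ≈ 5.79 mg/L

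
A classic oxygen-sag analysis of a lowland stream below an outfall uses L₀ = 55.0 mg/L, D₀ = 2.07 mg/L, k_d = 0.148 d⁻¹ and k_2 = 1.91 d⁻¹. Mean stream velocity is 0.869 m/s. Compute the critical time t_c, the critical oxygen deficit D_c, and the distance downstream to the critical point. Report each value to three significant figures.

t_c = [1/(k_2−k_d)] ln[(k_2/k_d)(1 − D₀(k_2−k_d)/(k_d L₀))]
= [1/(1.91−0.148)] ln[(1.91/0.148)(1 − 2.07×1.762/(0.148×55.0))]
= (1/1.762) ln[12.91 × 0.5519] = 0.5675 × ln(7.123) = 0.5675 × 1.963 = 1.114 d.
L(t_c) = L₀ e^(−k_d t_c) = 55.0 × 0.8480 = 46.64 mg/L, and at the critical point k_2 D_c = k_d L, so D_c = (0.148/1.91) × 46.64 = 3.614 mg/L.
x_c = v t_c = 0.869 m/s × 1.114 d × 86400 s/d = 83660 m ≈ 83.7 km.

t_c ≈ 1.11 d; D_c ≈ 3.61 mg/L; x_c ≈ 83.7 km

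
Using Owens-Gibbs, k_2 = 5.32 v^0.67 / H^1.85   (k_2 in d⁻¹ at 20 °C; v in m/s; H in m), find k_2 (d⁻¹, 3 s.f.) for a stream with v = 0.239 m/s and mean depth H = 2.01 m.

k_2 = 5.32 × 0.239^0.67 / 2.01^1.85 = 5.32 × 0.3833 / 3.638 = 0.5604 d⁻¹.

k_2 ≈ 0.560 d⁻¹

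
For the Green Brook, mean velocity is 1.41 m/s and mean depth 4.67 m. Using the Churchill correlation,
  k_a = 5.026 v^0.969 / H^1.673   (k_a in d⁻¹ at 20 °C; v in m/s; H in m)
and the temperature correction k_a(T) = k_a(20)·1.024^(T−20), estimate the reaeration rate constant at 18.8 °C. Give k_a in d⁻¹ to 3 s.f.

k_a(20) = 5.026 × 1.41^0.969 / 4.67^1.673 = 5.026 × 1.395 / 13.18 = 0.5322 d⁻¹.
k_a(18.8) = 0.5322 × 1.024^(18.8−20) = 0.5322 × 0.9719 = 0.5172 d⁻¹.

k_a ≈ 0.517 d⁻¹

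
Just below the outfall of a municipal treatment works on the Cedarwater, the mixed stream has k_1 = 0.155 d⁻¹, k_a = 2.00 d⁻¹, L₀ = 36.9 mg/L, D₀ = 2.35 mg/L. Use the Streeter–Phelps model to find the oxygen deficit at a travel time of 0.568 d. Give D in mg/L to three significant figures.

k_1 L₀/(k_a−k_1) = 0.155×36.9/(2.00−0.155) = 5.720/1.845 = 3.100 mg/L.
e^(−k_1 t) = e^(−0.155×0.5680) = 0.9157; e^(−k_a t) = e^(−2.00×0.5680) = 0.3211.
D = 3.100 × (0.9157 − 0.3211) + 2.35 × 0.3211 = 1.843 + 0.7546 = 2.598 mg/L.

D ≈ 2.60 mg/L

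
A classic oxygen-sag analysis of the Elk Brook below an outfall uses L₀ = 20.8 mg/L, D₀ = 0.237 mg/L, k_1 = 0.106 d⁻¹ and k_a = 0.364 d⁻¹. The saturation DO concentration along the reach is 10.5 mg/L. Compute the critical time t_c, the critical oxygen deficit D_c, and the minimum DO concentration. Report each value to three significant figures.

t_c = [1/(k_a−k_1)] ln[(k_a/k_1)(1 − D₀(k_a−k_1)/(k_1 L₀))]
= [1/(0.364−0.106)] ln[(0.364/0.106)(1 − 0.237×0.2580/(0.106×20.8))]
= (1/0.2580) ln[3.434 × 0.9723] = 3.876 × ln(3.339) = 3.876 × 1.206 = 4.673 d.
L(t_c) = L₀ e^(−k_1 t_c) = 20.8 × 0.6094 = 12.68 mg/L, and at the critical point k_a D_c = k_1 L, so D_c = (0.106/0.364) × 12.68 = 3.691 mg/L.
Minimum DO = C_s − D_c = 10.5 − 3.691 = 6.809 mg/L.

t_c ≈ 4.67 d; D_c ≈ 3.69 mg/L; min DO ≈ 6.81 mg/L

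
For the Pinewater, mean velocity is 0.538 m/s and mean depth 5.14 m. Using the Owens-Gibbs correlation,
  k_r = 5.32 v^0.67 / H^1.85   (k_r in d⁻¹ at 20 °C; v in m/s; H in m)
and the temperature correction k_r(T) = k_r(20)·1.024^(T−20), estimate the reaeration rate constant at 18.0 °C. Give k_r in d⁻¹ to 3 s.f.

k_r ≈ 0.162 d⁻¹

k_r(20) = 5.32 × 0.538^0.67 / 5.14^1.85 = 5.32 × 0.6601 / 20.67 = 0.1699 d⁻¹.
k_r(18.0) = 0.1699 × 1.024^(18.0−20) = 0.1699 × 0.9537 = 0.1621 d⁻¹.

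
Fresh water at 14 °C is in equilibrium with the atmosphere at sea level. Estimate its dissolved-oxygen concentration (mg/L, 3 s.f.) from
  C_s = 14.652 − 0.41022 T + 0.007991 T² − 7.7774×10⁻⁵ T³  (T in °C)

C_s = 14.652 − 0.41022×14 + 0.007991×14² − 7.7774×10⁻⁵×14³ = 10.26 mg/L.

C_s ≈ 10.3 mg/L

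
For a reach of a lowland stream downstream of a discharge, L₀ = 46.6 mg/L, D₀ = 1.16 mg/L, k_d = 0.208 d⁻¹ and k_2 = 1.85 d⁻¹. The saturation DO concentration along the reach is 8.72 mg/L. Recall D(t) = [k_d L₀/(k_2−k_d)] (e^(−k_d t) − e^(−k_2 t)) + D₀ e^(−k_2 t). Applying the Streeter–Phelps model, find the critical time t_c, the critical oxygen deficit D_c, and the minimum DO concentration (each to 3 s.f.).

t_c ≈ 1.20 d; D_c ≈ 4.08 mg/L; min DO ≈ 4.64 mg/L

With k_2/k_d = 8.894 and 1 − D₀(k_2−k_d)/(k_d L₀) = 0.8035,
t_c = ln(8.894 × 0.8035) / (1.85 − 0.208) = ln(7.146) / 1.642 = 1.967/1.642 = 1.198 d.
D_c = (k_d/k_2) L₀ e^(−k_d t_c) = (0.208/1.85) × 46.6 × e^(−0.208×1.198) = 0.1124 × 46.6 × 0.7795 = 4.084 mg/L.
Minimum DO = C_s − D_c = 8.72 − 4.084 = 4.636 mg/L.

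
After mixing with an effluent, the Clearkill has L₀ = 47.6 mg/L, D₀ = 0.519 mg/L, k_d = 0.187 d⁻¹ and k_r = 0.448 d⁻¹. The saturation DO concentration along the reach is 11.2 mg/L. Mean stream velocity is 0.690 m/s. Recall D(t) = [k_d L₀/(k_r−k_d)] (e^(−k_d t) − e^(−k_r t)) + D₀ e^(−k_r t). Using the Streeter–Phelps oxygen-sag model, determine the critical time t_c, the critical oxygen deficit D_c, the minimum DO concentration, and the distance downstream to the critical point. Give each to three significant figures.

At the critical point dD/dt = 0, so k_d L₀ e^(−k_d t) = k_r D. Substituting D(t) from the Streeter–Phelps equation and solving for t gives
t_c = ln[(k_r/k_d)(1 − D₀(k_r−k_d)/(k_d L₀))] / (k_r−k_d).
Here k_r−k_d = 0.2610 d⁻¹ and 1 − D₀(k_r−k_d)/(k_d L₀) = 1 − 0.519×0.2610/(0.187×47.6) = 0.9848, so
t_c = ln(2.396 × 0.9848) / 0.2610 = 0.8583 / 0.2610 = 3.289 d.
L(t_c) = L₀ e^(−k_d t_c) = 47.6 × 0.5406 = 25.73 mg/L, and at the critical point k_r D_c = k_d L, so D_c = (0.187/0.448) × 25.73 = 10.74 mg/L.
Minimum DO = C_s − D_c = 11.2 − 10.74 = 0.4580 mg/L.
x_c = v t_c = 0.690 m/s × 3.289 d × 86400 s/d = 196100 m ≈ 196 km.

t_c ≈ 3.29 d; D_c ≈ 10.7 mg/L; min DO ≈ 0.458 mg/L; x_c ≈ 196 km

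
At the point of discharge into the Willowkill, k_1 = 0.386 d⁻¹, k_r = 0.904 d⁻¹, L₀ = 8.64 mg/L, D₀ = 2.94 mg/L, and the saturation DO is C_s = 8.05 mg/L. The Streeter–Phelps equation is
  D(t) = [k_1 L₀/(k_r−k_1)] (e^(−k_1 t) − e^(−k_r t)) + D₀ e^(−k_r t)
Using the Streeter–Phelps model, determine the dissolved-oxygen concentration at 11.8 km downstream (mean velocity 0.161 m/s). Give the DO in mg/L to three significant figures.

DO ≈ 5.03 mg/L

Travel time t = x/v = 11.8 km / (0.161 m/s) = 11800 m / 0.161 m/s = 73290 s = 0.8483 d.
k_1 L₀/(k_r−k_1) = 0.386×8.64/(0.904−0.386) = 3.335/0.5180 = 6.438 mg/L.
e^(−k_1 t) = e^(−0.386×0.8483) = 0.7208; e^(−k_r t) = e^(−0.904×0.8483) = 0.4645.
D = 6.438 × (0.7208 − 0.4645) + 2.94 × 0.4645 = 1.650 + 1.366 = 3.016 mg/L.
DO = C_s − D = 8.05 − 3.016 = 5.034 mg/L.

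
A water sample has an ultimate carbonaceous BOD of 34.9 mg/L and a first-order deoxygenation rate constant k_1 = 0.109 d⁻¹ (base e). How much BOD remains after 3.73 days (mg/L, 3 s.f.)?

L ≈ 23.2 mg/L

L_t = L₀ e^(−k_1 t) = 34.9 × e^(−0.109×3.73) = 34.9 × 0.6659 = 23.24 mg/L.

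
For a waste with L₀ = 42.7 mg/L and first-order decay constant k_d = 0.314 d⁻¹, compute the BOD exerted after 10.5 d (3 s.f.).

y ≈ 41.1 mg/L

y_t = L₀(1 − e^(−k_d t)) = 42.7 × (1 − e^(−0.314×10.5))
= 42.7 × (1 − 0.03699) = 42.7 × 0.9630 = 41.12 mg/L.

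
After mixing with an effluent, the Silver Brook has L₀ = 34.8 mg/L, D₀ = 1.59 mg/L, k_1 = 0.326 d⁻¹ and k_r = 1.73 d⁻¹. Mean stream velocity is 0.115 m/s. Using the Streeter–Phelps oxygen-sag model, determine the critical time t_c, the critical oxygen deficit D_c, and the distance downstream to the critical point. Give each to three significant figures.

t_c ≈ 1.03 d; D_c ≈ 4.68 mg/L; x_c ≈ 10.3 km

t_c = [1/(k_r−k_1)] ln[(k_r/k_1)(1 − D₀(k_r−k_1)/(k_1 L₀))]
= [1/(1.73−0.326)] ln[(1.73/0.326)(1 − 1.59×1.404/(0.326×34.8))]
= (1/1.404) ln[5.307 × 0.8032] = 0.7123 × ln(4.263) = 0.7123 × 1.450 = 1.033 d.
D_c = (k_1/k_r) L₀ e^(−k_1 t_c) = (0.326/1.73) × 34.8 × e^(−0.326×1.033) = 0.1884 × 34.8 × 0.7142 = 4.683 mg/L.
x_c = v t_c = 0.115 m/s × 1.033 d × 86400 s/d = 10260 m ≈ 10.3 km.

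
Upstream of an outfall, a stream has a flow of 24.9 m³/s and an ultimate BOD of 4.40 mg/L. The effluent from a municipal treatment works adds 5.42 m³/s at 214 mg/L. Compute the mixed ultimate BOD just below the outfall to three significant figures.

41.9 mg/L

Flow-weighted mixing: C = (Q_r C_r + Q_w C_w)/(Q_r + Q_w)
= (24.9×4.40 + 5.42×214)/(24.9 + 5.42) = 1269/30.32 = 41.87 mg/L.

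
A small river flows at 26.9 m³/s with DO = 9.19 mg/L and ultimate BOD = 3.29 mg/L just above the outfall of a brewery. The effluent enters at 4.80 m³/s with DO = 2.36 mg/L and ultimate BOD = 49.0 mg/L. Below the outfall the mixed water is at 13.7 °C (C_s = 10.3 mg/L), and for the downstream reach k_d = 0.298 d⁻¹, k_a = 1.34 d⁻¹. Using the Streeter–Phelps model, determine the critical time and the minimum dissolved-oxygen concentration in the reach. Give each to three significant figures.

Mixed DO = (26.9×9.19 + 4.80×2.36)/(26.9+4.80) = 258.5/31.70 = 8.156 mg/L.
Mixed L₀ = (26.9×3.29 + 4.80×49.0)/(31.70) = 323.7/31.70 = 10.21 mg/L.
Initial deficit D₀ = C_s − DO₀ = 10.3 − 8.156 = 2.144 mg/L.
t_c = (1/1.042) ln[(1.34/0.298)(1 − 2.144×1.042/(0.298×10.21))] = 0.9597 × ln(1.195) = 0.1710 d.
D_c = (0.298/1.34) × 10.21 × e^(−0.298×0.1710) = 0.2224 × 10.21 × 0.9503 = 2.158 mg/L.
Minimum DO = 10.3 − 2.158 = 8.142 mg/L.

t_c ≈ 0.171 d; minimum DO ≈ 8.14 mg/L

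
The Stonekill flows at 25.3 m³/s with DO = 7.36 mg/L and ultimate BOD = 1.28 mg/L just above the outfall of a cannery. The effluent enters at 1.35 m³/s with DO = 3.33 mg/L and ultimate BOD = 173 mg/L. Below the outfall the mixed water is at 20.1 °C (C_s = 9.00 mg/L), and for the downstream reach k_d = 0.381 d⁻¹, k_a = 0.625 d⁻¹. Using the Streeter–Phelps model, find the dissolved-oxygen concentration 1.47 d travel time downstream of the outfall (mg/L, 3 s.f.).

DO ≈ 5.58 mg/L

Mixed DO = (25.3×7.36 + 1.35×3.33)/(25.3+1.35) = 190.7/26.65 = 7.156 mg/L.
Mixed L₀ = (25.3×1.28 + 1.35×173)/(26.65) = 265.9/26.65 = 9.979 mg/L.
Initial deficit D₀ = C_s − DO₀ = 9.00 − 7.156 = 1.844 mg/L.
D(1.47) = [0.381×9.979/(0.625−0.381)](e^(−0.381×1.47) − e^(−0.625×1.47)) + 1.844 e^(−0.625×1.47)
= 15.58 × (0.5712 − 0.3990) + 1.844 × 0.3990 = 3.418 mg/L.
DO = 9.00 − 3.418 = 5.582 mg/L.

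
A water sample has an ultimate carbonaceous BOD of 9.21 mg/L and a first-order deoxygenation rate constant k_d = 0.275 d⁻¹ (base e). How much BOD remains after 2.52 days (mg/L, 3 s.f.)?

L ≈ 4.61 mg/L

L_t = L₀ e^(−k_d t) = 9.21 × e^(−0.275×2.52) = 9.21 × 0.5001 = 4.606 mg/L.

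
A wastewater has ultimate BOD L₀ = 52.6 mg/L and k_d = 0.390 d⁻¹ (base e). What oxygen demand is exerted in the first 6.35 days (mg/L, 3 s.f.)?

y_t = L₀(1 − e^(−k_d t)) = 52.6 × (1 − e^(−0.390×6.35))
= 52.6 × (1 − 0.08404) = 52.6 × 0.9160 = 48.18 mg/L.

y ≈ 48.2 mg/L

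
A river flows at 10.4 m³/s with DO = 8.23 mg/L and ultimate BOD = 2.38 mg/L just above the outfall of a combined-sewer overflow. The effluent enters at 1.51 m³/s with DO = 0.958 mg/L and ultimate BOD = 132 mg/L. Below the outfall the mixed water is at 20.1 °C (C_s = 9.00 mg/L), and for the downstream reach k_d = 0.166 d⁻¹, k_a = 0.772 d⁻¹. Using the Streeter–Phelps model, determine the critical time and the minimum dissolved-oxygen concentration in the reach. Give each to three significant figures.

t_c ≈ 1.88 d; minimum DO ≈ 6.04 mg/L

Mixed DO = (10.4×8.23 + 1.51×0.958)/(10.4+1.51) = 87.04/11.91 = 7.308 mg/L.
Mixed L₀ = (10.4×2.38 + 1.51×132)/(11.91) = 224.1/11.91 = 18.81 mg/L.
Initial deficit D₀ = C_s − DO₀ = 9.00 − 7.308 = 1.692 mg/L.
t_c = (1/0.6060) ln[(0.772/0.166)(1 − 1.692×0.6060/(0.166×18.81))] = 1.650 × ln(3.124) = 1.880 d.
D_c = (0.166/0.772) × 18.81 × e^(−0.166×1.880) = 0.2150 × 18.81 × 0.7320 = 2.961 mg/L.
Minimum DO = 9.00 − 2.961 = 6.039 mg/L.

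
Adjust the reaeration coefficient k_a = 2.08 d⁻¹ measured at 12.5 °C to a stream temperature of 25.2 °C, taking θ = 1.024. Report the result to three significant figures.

k_a(T₂) = k_a(T₁) · θ^(T₂−T₁) = 2.08 × 1.024^(25.2−12.5)
= 2.08 × 1.024^12.7 = 2.08 × 1.351 = 2.811 d⁻¹.

k_a ≈ 2.81 d⁻¹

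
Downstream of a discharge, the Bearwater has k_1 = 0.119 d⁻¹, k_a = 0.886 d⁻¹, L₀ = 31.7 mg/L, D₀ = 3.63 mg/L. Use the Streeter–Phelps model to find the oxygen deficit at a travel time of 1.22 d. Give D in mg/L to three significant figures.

D ≈ 3.82 mg/L

k_1 L₀/(k_a−k_1) = 0.119×31.7/(0.886−0.119) = 3.772/0.7670 = 4.918 mg/L.
e^(−k_1 t) = e^(−0.119×1.220) = 0.8649; e^(−k_a t) = e^(−0.886×1.220) = 0.3393.
D = 4.918 × (0.8649 − 0.3393) + 3.63 × 0.3393 = 2.585 + 1.232 = 3.817 mg/L.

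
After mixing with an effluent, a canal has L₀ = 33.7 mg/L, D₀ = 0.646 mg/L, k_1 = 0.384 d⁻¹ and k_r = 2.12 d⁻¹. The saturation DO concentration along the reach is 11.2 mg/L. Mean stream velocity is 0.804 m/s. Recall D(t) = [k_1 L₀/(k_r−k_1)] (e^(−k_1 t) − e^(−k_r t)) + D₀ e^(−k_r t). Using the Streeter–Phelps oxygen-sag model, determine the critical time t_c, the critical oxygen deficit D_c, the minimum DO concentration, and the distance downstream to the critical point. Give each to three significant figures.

t_c ≈ 0.932 d; D_c ≈ 4.27 mg/L; min DO ≈ 6.93 mg/L; x_c ≈ 64.7 km

t_c = [1/(k_r−k_1)] ln[(k_r/k_1)(1 − D₀(k_r−k_1)/(k_1 L₀))]
= [1/(2.12−0.384)] ln[(2.12/0.384)(1 − 0.646×1.736/(0.384×33.7))]
= (1/1.736) ln[5.521 × 0.9133] = 0.5760 × ln(5.042) = 0.5760 × 1.618 = 0.9320 d.
D_c = (k_1/k_r) L₀ e^(−k_1 t_c) = (0.384/2.12) × 33.7 × e^(−0.384×0.9320) = 0.1811 × 33.7 × 0.6992 = 4.268 mg/L.
Minimum DO = C_s − D_c = 11.2 − 4.268 = 6.932 mg/L.
x_c = v t_c = 0.804 m/s × 0.9320 d × 86400 s/d = 64740 m ≈ 64.7 km.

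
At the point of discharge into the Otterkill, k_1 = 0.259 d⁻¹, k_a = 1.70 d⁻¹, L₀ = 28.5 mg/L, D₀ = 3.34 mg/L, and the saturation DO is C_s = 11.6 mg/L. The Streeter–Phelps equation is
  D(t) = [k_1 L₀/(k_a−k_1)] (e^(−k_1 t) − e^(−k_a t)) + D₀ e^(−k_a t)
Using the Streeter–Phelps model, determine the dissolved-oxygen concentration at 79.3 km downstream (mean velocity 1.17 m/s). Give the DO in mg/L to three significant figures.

DO ≈ 7.89 mg/L

Travel time t = x/v = 79.3 km / (1.17 m/s) = 79300 m / 1.17 m/s = 67780 s = 0.7845 d.
k_1 L₀/(k_a−k_1) = 0.259×28.5/(1.70−0.259) = 7.381/1.441 = 5.122 mg/L.
e^(−k_1 t) = e^(−0.259×0.7845) = 0.8161; e^(−k_a t) = e^(−1.70×0.7845) = 0.2635.
D = 5.122 × (0.8161 − 0.2635) + 3.34 × 0.2635 = 2.831 + 0.8802 = 3.711 mg/L.
DO = C_s − D = 11.6 − 3.711 = 7.889 mg/L.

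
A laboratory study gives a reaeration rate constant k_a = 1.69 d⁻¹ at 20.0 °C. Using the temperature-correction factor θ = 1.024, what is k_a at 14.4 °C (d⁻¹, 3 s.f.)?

k_a(T₂) = k_a(T₁) · θ^(T₂−T₁) = 1.69 × 1.024^(14.4−20.0)
= 1.69 × 1.024^-5.60 = 1.69 × 0.8756 = 1.480 d⁻¹.

k_a ≈ 1.48 d⁻¹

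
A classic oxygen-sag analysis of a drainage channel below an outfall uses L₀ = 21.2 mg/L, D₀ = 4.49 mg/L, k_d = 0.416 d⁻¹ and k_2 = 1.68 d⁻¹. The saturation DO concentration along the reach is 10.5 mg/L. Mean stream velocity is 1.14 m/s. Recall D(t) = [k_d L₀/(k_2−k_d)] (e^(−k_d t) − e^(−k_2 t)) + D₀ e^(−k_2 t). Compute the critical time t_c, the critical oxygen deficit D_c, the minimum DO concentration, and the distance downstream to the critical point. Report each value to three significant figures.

With k_2/k_d = 4.038 and 1 − D₀(k_2−k_d)/(k_d L₀) = 0.3565,
t_c = ln(4.038 × 0.3565) / (1.68 − 0.416) = ln(1.440) / 1.264 = 0.3644/1.264 = 0.2883 d.
D_c = (k_d/k_2) L₀ e^(−k_d t_c) = (0.416/1.68) × 21.2 × e^(−0.416×0.2883) = 0.2476 × 21.2 × 0.8870 = 4.656 mg/L.
Minimum DO = C_s − D_c = 10.5 − 4.656 = 5.844 mg/L.
x_c = v t_c = 1.14 m/s × 0.2883 d × 86400 s/d = 28390 m ≈ 28.4 km.

t_c ≈ 0.288 d; D_c ≈ 4.66 mg/L; min DO ≈ 5.84 mg/L; x_c ≈ 28.4 km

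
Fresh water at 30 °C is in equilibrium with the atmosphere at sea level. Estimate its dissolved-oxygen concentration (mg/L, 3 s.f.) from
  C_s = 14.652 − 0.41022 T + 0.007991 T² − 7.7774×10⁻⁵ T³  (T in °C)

C_s = 14.652 − 0.41022×30 + 0.007991×30² − 7.7774×10⁻⁵×30³ = 7.437 mg/L.

C_s ≈ 7.44 mg/L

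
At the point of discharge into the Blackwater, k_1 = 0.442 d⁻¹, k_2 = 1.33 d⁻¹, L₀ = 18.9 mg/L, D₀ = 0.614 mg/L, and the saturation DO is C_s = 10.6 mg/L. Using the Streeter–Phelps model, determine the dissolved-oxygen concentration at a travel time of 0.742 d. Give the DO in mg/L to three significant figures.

k_1 L₀/(k_2−k_1) = 0.442×18.9/(1.33−0.442) = 8.354/0.8880 = 9.407 mg/L.
e^(−k_1 t) = e^(−0.442×0.7420) = 0.7204; e^(−k_2 t) = e^(−1.33×0.7420) = 0.3727.
D = 9.407 × (0.7204 − 0.3727) + 0.614 × 0.3727 = 3.270 + 0.2289 = 3.499 mg/L.
DO = C_s − D = 10.6 − 3.499 = 7.101 mg/L.

DO ≈ 7.10 mg/L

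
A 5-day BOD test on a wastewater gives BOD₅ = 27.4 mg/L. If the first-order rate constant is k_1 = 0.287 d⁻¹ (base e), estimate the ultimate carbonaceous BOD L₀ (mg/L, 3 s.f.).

L₀ ≈ 36.0 mg/L

BOD₅ = L₀(1 − e^(−5k_1)) ⇒ L₀ = BOD₅ / (1 − e^(−5×0.287))
= 27.4 / (1 − 0.2381) = 27.4 / 0.7619 = 35.96 mg/L.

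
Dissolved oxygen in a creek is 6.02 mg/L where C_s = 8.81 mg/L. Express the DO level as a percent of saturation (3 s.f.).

% saturation = C/C_s × 100 = 6.02/8.81 × 100 = 68.3 %.

68.3 % saturation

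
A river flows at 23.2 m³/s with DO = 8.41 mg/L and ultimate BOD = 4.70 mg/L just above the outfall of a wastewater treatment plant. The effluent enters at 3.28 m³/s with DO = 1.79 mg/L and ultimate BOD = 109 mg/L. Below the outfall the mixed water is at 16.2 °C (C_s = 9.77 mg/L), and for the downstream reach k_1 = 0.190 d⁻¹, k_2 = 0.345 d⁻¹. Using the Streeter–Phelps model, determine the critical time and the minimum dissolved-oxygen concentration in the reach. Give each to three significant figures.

Mixed DO = (23.2×8.41 + 3.28×1.79)/(23.2+3.28) = 201.0/26.48 = 7.590 mg/L.
Mixed L₀ = (23.2×4.70 + 3.28×109)/(26.48) = 466.6/26.48 = 17.62 mg/L.
Initial deficit D₀ = C_s − DO₀ = 9.77 − 7.590 = 2.180 mg/L.
t_c = (1/0.1550) ln[(0.345/0.190)(1 − 2.180×0.1550/(0.190×17.62))] = 6.452 × ln(1.633) = 3.162 d.
D_c = (0.190/0.345) × 17.62 × e^(−0.190×3.162) = 0.5507 × 17.62 × 0.5484 = 5.321 mg/L.
Minimum DO = 9.77 − 5.321 = 4.449 mg/L.

t_c ≈ 3.16 d; minimum DO ≈ 4.45 mg/L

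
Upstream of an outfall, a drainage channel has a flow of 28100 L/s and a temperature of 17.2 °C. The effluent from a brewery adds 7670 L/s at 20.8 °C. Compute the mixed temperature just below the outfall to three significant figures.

Flow-weighted mixing: C = (Q_r C_r + Q_w C_w)/(Q_r + Q_w)
= (28100×17.2 + 7670×20.8)/(28100 + 7670) = 642900/35770 = 17.97 °C.

18.0 °C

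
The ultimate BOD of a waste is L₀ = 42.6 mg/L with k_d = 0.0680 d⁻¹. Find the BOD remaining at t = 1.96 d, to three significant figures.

L ≈ 37.3 mg/L

L_t = L₀ e^(−k_d t) = 42.6 × e^(−0.0680×1.96) = 42.6 × 0.8752 = 37.28 mg/L.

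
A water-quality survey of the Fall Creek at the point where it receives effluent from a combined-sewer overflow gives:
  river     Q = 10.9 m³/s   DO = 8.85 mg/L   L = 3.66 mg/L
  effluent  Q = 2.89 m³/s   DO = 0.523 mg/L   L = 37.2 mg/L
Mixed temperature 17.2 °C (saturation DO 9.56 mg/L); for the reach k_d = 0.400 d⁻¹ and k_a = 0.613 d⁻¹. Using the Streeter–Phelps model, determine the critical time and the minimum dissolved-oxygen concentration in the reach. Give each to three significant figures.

t_c ≈ 1.39 d; minimum DO ≈ 5.56 mg/L

Mixed DO = (10.9×8.85 + 2.89×0.523)/(10.9+2.89) = 97.98/13.79 = 7.105 mg/L.
Mixed L₀ = (10.9×3.66 + 2.89×37.2)/(13.79) = 147.4/13.79 = 10.69 mg/L.
Initial deficit D₀ = C_s − DO₀ = 9.56 − 7.105 = 2.455 mg/L.
t_c = (1/0.2130) ln[(0.613/0.400)(1 − 2.455×0.2130/(0.400×10.69))] = 4.695 × ln(1.345) = 1.392 d.
D_c = (0.400/0.613) × 10.69 × e^(−0.400×1.392) = 0.6525 × 10.69 × 0.5731 = 3.997 mg/L.
Minimum DO = 9.56 − 3.997 = 5.563 mg/L.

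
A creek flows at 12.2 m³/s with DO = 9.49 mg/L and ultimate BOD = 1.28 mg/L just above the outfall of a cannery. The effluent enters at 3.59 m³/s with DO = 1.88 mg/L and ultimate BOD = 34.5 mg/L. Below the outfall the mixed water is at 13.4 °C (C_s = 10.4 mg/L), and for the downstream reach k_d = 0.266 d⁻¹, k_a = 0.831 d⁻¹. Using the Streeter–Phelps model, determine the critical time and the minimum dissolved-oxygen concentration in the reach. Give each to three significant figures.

Mixed DO = (12.2×9.49 + 3.59×1.88)/(12.2+3.59) = 122.5/15.79 = 7.760 mg/L.
Mixed L₀ = (12.2×1.28 + 3.59×34.5)/(15.79) = 139.5/15.79 = 8.833 mg/L.
Initial deficit D₀ = C_s − DO₀ = 10.4 − 7.760 = 2.640 mg/L.
t_c = (1/0.5650) ln[(0.831/0.266)(1 − 2.640×0.5650/(0.266×8.833))] = 1.770 × ln(1.141) = 0.2329 d.
D_c = (0.266/0.831) × 8.833 × e^(−0.266×0.2329) = 0.3201 × 8.833 × 0.9399 = 2.658 mg/L.
Minimum DO = 10.4 − 2.658 = 7.742 mg/L.

t_c ≈ 0.233 d; minimum DO ≈ 7.74 mg/L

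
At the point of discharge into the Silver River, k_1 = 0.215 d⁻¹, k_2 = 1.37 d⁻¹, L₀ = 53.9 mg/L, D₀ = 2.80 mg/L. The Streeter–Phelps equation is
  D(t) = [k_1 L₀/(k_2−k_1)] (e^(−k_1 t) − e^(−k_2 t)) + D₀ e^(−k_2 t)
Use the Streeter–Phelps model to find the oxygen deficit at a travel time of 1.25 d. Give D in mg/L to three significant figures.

k_1 L₀/(k_2−k_1) = 0.215×53.9/(1.37−0.215) = 11.59/1.155 = 10.03 mg/L.
e^(−k_1 t) = e^(−0.215×1.250) = 0.7643; e^(−k_2 t) = e^(−1.37×1.250) = 0.1804.
D = 10.03 × (0.7643 − 0.1804) + 2.80 × 0.1804 = 5.859 + 0.5052 = 6.364 mg/L.

D ≈ 6.36 mg/L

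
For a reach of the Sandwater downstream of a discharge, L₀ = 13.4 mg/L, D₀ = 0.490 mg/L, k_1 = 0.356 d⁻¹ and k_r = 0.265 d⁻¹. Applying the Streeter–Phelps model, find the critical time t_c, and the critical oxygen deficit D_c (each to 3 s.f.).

t_c = [1/(k_r−k_1)] ln[(k_r/k_1)(1 − D₀(k_r−k_1)/(k_1 L₀))]
= [1/(0.265−0.356)] ln[(0.265/0.356)(1 − 0.490×-0.09100/(0.356×13.4))]
= (1/-0.09100) ln[0.7444 × 1.009] = -10.99 × ln(0.7513) = -10.99 × -0.2859 = 3.142 d.
D_c = (k_1/k_r) L₀ e^(−k_1 t_c) = (0.356/0.265) × 13.4 × e^(−0.356×3.142) = 1.343 × 13.4 × 0.3268 = 5.883 mg/L.

t_c ≈ 3.14 d; D_c ≈ 5.88 mg/L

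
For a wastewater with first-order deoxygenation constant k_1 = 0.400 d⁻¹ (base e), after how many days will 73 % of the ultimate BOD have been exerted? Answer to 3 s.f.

y/L₀ = 1 − e^(−k_1 t) = 0.73 ⇒ e^(−k_1 t) = 0.270
t = −ln(0.270) / 0.400 = 1.309 / 0.400 = 3.273 d.

t ≈ 3.27 d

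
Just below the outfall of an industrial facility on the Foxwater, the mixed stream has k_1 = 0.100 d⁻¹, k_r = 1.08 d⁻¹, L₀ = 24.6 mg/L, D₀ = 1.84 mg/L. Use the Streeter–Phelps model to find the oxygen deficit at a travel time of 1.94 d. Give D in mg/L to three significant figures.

k_1 L₀/(k_r−k_1) = 0.100×24.6/(1.08−0.100) = 2.460/0.9800 = 2.510 mg/L.
e^(−k_1 t) = e^(−0.100×1.940) = 0.8237; e^(−k_r t) = e^(−1.08×1.940) = 0.1230.
D = 2.510 × (0.8237 − 0.1230) + 1.84 × 0.1230 = 1.759 + 0.2264 = 1.985 mg/L.

D ≈ 1.99 mg/L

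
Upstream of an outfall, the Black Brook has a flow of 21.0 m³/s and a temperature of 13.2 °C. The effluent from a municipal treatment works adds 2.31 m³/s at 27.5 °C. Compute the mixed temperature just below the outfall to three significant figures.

Flow-weighted mixing: C = (Q_r C_r + Q_w C_w)/(Q_r + Q_w)
= (21.0×13.2 + 2.31×27.5)/(21.0 + 2.31) = 340.7/23.31 = 14.62 °C.

14.6 °C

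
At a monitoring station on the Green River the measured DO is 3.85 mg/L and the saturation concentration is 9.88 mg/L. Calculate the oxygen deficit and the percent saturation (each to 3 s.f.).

D = C_s − C = 9.88 − 3.85 = 6.03 mg/L.
% saturation = 3.85/9.88 × 100 = 39.0 %.

D ≈ 6.03 mg/L; 39.0 % saturation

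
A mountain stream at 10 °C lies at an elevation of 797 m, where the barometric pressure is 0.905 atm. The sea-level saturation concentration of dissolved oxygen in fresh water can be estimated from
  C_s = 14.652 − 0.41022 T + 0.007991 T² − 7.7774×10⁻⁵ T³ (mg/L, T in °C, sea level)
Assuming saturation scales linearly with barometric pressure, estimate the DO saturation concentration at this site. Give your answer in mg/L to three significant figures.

C_s ≈ 10.2 mg/L

At sea level: C_s = 14.652 − 0.41022×10 + 0.007991×10² − 7.7774×10⁻⁵×10³ = 11.27 mg/L.
Pressure correction: C_s' = 11.27 × 0.905 = 10.20 mg/L.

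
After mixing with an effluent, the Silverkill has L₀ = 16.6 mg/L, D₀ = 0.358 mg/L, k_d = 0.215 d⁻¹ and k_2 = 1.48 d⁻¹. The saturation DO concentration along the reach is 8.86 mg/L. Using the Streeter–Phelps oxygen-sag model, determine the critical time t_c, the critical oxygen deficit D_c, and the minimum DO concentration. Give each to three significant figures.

t_c = [1/(k_2−k_d)] ln[(k_2/k_d)(1 − D₀(k_2−k_d)/(k_d L₀))]
= [1/(1.48−0.215)] ln[(1.48/0.215)(1 − 0.358×1.265/(0.215×16.6))]
= (1/1.265) ln[6.884 × 0.8731] = 0.7905 × ln(6.010) = 0.7905 × 1.793 = 1.418 d.
D_c = (k_d/k_2) L₀ e^(−k_d t_c) = (0.215/1.48) × 16.6 × e^(−0.215×1.418) = 0.1453 × 16.6 × 0.7373 = 1.778 mg/L.
Minimum DO = C_s − D_c = 8.86 − 1.778 = 7.082 mg/L.

t_c ≈ 1.42 d; D_c ≈ 1.78 mg/L; min DO ≈ 7.08 mg/L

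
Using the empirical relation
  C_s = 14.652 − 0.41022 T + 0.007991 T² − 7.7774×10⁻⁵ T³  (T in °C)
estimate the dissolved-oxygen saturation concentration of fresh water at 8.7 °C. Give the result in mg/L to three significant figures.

C_s ≈ 11.6 mg/L

C_s = 14.652 − 0.41022×8.7 + 0.007991×8.7² − 7.7774×10⁻⁵×8.7³ = 11.64 mg/L.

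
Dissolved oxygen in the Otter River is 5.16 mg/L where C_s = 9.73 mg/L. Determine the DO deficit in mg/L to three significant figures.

D ≈ 4.57 mg/L

D = C_s − C = 9.73 − 5.16 = 4.57 mg/L.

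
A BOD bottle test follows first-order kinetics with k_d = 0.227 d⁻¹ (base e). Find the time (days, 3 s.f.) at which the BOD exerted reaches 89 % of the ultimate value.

t ≈ 9.72 d

y/L₀ = 1 − e^(−k_d t) = 0.89 ⇒ e^(−k_d t) = 0.110
t = −ln(0.110) / 0.227 = 2.207 / 0.227 = 9.724 d.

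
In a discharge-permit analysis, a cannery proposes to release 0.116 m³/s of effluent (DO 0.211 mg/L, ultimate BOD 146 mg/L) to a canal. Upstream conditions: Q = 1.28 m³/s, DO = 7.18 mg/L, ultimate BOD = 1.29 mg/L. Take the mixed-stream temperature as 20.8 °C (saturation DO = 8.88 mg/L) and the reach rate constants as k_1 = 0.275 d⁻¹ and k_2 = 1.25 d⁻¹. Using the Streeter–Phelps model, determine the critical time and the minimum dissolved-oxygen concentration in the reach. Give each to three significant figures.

Mixed DO = (1.28×7.18 + 0.116×0.211)/(1.28+0.116) = 9.215/1.396 = 6.601 mg/L.
Mixed L₀ = (1.28×1.29 + 0.116×146)/(1.396) = 18.59/1.396 = 13.31 mg/L.
Initial deficit D₀ = C_s − DO₀ = 8.88 − 6.601 = 2.279 mg/L.
t_c = (1/0.9750) ln[(1.25/0.275)(1 − 2.279×0.9750/(0.275×13.31))] = 1.026 × ln(1.787) = 0.5954 d.
D_c = (0.275/1.25) × 13.31 × e^(−0.275×0.5954) = 0.2200 × 13.31 × 0.8490 = 2.487 mg/L.
Minimum DO = 8.88 − 2.487 = 6.393 mg/L.

t_c ≈ 0.595 d; minimum DO ≈ 6.39 mg/L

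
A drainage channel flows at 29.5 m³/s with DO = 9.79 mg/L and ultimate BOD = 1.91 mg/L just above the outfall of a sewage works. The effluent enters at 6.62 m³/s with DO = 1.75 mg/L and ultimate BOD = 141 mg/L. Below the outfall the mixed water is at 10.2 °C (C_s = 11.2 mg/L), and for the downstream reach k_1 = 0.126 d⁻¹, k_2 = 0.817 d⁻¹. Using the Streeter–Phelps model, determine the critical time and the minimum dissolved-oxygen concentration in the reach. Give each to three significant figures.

t_c ≈ 1.46 d; minimum DO ≈ 7.68 mg/L

Mixed DO = (29.5×9.79 + 6.62×1.75)/(29.5+6.62) = 300.4/36.12 = 8.316 mg/L.
Mixed L₀ = (29.5×1.91 + 6.62×141)/(36.12) = 989.8/36.12 = 27.40 mg/L.
Initial deficit D₀ = C_s − DO₀ = 11.2 − 8.316 = 2.884 mg/L.
t_c = (1/0.6910) ln[(0.817/0.126)(1 − 2.884×0.6910/(0.126×27.40))] = 1.447 × ln(2.742) = 1.460 d.
D_c = (0.126/0.817) × 27.40 × e^(−0.126×1.460) = 0.1542 × 27.40 × 0.8320 = 3.516 mg/L.
Minimum DO = 11.2 − 3.516 = 7.684 mg/L.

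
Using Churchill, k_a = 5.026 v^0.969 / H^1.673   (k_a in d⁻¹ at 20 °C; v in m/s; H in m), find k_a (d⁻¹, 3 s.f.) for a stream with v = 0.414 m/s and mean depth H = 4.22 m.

k_a = 5.026 × 0.414^0.969 / 4.22^1.673 = 5.026 × 0.4255 / 11.12 = 0.1923 d⁻¹.

k_a ≈ 0.192 d⁻¹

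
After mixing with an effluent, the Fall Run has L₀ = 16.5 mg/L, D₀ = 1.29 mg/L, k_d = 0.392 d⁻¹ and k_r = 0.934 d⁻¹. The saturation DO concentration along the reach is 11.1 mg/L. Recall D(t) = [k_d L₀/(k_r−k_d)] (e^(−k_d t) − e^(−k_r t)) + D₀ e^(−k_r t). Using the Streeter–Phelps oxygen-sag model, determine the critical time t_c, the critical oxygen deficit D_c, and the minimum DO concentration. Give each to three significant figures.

t_c ≈ 1.39 d; D_c ≈ 4.01 mg/L; min DO ≈ 7.09 mg/L

With k_r/k_d = 2.383 and 1 − D₀(k_r−k_d)/(k_d L₀) = 0.8919,
t_c = ln(2.383 × 0.8919) / (0.934 − 0.392) = ln(2.125) / 0.5420 = 0.7538/0.5420 = 1.391 d.
L(t_c) = L₀ e^(−k_d t_c) = 16.5 × 0.5797 = 9.566 mg/L, and at the critical point k_r D_c = k_d L, so D_c = (0.392/0.934) × 9.566 = 4.015 mg/L.
Minimum DO = C_s − D_c = 11.1 − 4.015 = 7.085 mg/L.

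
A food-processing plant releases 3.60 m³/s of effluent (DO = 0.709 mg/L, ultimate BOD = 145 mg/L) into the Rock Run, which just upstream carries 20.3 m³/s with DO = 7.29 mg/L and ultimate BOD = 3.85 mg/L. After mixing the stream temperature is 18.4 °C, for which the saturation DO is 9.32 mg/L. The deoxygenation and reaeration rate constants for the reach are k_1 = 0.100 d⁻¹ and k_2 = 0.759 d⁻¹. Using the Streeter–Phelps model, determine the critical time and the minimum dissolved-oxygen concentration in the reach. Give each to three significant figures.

Mixed DO = (20.3×7.29 + 3.60×0.709)/(20.3+3.60) = 150.5/23.90 = 6.299 mg/L.
Mixed L₀ = (20.3×3.85 + 3.60×145)/(23.90) = 600.2/23.90 = 25.11 mg/L.
Initial deficit D₀ = C_s − DO₀ = 9.32 − 6.299 = 3.021 mg/L.
t_c = (1/0.6590) ln[(0.759/0.100)(1 − 3.021×0.6590/(0.100×25.11))] = 1.517 × ln(1.572) = 0.6864 d.
D_c = (0.100/0.759) × 25.11 × e^(−0.100×0.6864) = 0.1318 × 25.11 × 0.9337 = 3.089 mg/L.
Minimum DO = 9.32 − 3.089 = 6.231 mg/L.

t_c ≈ 0.686 d; minimum DO ≈ 6.23 mg/L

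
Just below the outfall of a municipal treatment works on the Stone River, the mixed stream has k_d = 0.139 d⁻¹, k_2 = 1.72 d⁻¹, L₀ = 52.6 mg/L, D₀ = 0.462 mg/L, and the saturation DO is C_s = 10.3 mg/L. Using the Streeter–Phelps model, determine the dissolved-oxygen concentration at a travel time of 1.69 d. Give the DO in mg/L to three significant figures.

k_d L₀/(k_2−k_d) = 0.139×52.6/(1.72−0.139) = 7.311/1.581 = 4.625 mg/L.
e^(−k_d t) = e^(−0.139×1.690) = 0.7906; e^(−k_2 t) = e^(−1.72×1.690) = 0.05465.
D = 4.625 × (0.7906 − 0.05465) + 0.462 × 0.05465 = 3.404 + 0.02525 = 3.429 mg/L.
DO = C_s − D = 10.3 − 3.429 = 6.871 mg/L.

DO ≈ 6.87 mg/L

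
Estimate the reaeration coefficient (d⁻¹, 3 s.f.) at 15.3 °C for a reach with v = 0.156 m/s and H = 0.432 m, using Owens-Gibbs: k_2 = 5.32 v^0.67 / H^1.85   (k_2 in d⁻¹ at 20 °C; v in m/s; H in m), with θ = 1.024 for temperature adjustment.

k_2 ≈ 6.48 d⁻¹

k_2(20) = 5.32 × 0.156^0.67 / 0.432^1.85 = 5.32 × 0.2880 / 0.2117 = 7.239 d⁻¹.
k_2(15.3) = 7.239 × 1.024^(15.3−20) = 7.239 × 0.8945 = 6.475 d⁻¹.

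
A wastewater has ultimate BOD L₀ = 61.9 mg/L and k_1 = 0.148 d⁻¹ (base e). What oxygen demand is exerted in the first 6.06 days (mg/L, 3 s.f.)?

y_t = L₀(1 − e^(−k_1 t)) = 61.9 × (1 − e^(−0.148×6.06))
= 61.9 × (1 − 0.4078) = 61.9 × 0.5922 = 36.65 mg/L.

y ≈ 36.7 mg/L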